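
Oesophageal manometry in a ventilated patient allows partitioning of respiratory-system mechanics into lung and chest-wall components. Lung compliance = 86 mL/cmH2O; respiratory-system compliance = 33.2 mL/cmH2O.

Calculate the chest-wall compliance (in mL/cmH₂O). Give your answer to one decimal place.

1/Ccw = 1/Crs − 1/CL.
1/Ccw = 1/33.2 − 1/86 = 0.01849.
Ccw = 54.083 mL/cmH2O.

54.1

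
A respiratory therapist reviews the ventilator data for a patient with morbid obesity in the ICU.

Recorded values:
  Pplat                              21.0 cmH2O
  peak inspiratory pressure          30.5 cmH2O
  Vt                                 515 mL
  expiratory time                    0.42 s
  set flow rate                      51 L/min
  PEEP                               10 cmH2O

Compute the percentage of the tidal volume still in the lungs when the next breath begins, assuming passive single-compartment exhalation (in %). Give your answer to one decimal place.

44.8

Flow: 51 L/min ÷ 60 = 0.85 L/s.
R = (PIP − Pplat)/V̇ = (30.5 − 21.0) / 0.85 = 9.5/0.85 = 11.176 cmH2O·s/L.
C = Vt/(Pplat − PEEP) = 515.0 / (21.0 − 10) = 515.0/11.0 = 46.818 mL/cmH2O.
τ = R × C = 11.176 × 0.04682 L/cmH2O = 0.5233 s.
Fraction remaining at end-expiration = e^(−Te/τ) = e^(−0.42/0.5233) = 0.4482 → 44.82%.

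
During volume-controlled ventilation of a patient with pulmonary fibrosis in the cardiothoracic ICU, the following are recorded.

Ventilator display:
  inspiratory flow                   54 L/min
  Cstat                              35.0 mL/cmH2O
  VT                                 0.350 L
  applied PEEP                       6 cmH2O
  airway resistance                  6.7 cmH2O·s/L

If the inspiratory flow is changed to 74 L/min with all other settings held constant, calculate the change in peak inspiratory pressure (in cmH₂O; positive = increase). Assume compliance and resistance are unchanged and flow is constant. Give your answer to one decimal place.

Flow: 54 L/min ÷ 60 = 0.9 L/s.
New flow: 74 L/min ÷ 60 = 1.2333 L/s.
PIP = Vt/C + R·V̇ + PEEP (constant-flow equation of motion).
Only the resistive term changes: ΔPIP = R × ΔV̇ = 6.7 × (1.2333 − 0.9) = 6.7 × 0.3333 = 2.233 cmH2O.

2.2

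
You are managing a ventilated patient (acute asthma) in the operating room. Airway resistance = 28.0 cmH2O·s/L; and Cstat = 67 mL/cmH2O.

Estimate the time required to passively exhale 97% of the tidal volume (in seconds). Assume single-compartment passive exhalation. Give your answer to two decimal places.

6.58

τ = R × C = 28.0 × 67 mL/cmH2O = 28.0 × 0.067 L/cmH2O = 1.876 s.
Exhaled fraction f = 1 − e^(−t/τ) → t = −τ·ln(1 − f) = −1.876·ln(0.03) = 6.578 s.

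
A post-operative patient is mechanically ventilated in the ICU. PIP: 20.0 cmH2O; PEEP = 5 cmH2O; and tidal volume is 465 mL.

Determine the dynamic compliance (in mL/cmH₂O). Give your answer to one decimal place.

Dynamic compliance = Vt / (PIP − PEEP) = 465 / (20.0 − 5) = 465 / 15.0 = 31.0 mL/cmH2O.

31.0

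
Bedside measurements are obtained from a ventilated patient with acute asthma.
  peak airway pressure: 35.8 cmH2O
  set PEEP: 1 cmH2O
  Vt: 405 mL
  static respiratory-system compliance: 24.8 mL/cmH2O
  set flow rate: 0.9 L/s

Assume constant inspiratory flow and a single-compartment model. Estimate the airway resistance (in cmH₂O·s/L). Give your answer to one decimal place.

Equation of motion (constant flow): PIP = Vt/C + R·V̇ + PEEP.
R·V̇ = PIP − Vt/C − PEEP = 35.8 − 405/24.8 − 1 = 35.8 − 16.331 − 1 = 18.469 cmH2O.
R = 18.469 / 0.9 = 20.521 cmH2O·s/L.

20.5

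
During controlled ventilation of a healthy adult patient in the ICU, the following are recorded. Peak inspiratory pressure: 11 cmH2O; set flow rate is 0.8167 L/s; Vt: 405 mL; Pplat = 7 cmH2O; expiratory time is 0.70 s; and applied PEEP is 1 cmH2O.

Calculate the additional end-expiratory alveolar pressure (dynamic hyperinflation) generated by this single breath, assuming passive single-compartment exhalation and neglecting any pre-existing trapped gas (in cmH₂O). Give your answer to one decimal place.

R = (PIP − Pplat)/V̇ = (11 − 7) / 0.8167 = 4.0/0.8167 = 4.898 cmH2O·s/L.
C = Vt/(Pplat − PEEP) = 405.0 / (7 − 1) = 405.0/6.0 = 67.5 mL/cmH2O.
τ = R × C = 4.898 × 0.0675 L/cmH2O = 0.3306 s.
Fraction remaining = e^(−Te/τ) = e^(−0.70/0.3306) = 0.1203; trapped volume = 405.0 × 0.1203 = 48.722 mL.
Additional alveolar pressure from trapping ≈ V_trapped / C = 48.722 / 67.5 = 0.7218 cmH2O.

0.7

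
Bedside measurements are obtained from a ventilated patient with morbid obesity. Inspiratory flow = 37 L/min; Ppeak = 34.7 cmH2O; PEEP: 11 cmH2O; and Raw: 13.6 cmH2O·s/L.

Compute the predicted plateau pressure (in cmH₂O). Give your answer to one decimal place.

26.3

Flow: 37 L/min ÷ 60 = 0.6167 L/s.
Pplat = PIP − Raw × flow = 34.7 − 13.6 × 0.6167 = 34.7 − 8.387 = 26.313 cmH2O.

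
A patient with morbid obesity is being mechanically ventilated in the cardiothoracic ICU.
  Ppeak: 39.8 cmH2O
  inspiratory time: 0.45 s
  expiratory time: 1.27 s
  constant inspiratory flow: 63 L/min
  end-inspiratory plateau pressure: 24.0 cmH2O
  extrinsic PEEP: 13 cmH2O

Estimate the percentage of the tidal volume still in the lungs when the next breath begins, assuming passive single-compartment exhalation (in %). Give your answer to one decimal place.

Flow: 63 L/min ÷ 60 = 1.05 L/s.
Vt = flow × Ti = 1.05 L/s × 0.45 s × 1000 mL/L = 472.5 mL.
R = (PIP − Pplat)/V̇ = (39.8 − 24.0) / 1.05 = 15.8/1.05 = 15.048 cmH2O·s/L.
C = Vt/(Pplat − PEEP) = 472.5 / (24.0 − 13) = 472.5/11.0 = 42.955 mL/cmH2O.
τ = R × C = 15.048 × 0.04296 L/cmH2O = 0.6465 s.
Fraction remaining at end-expiration = e^(−Te/τ) = e^(−1.27/0.6465) = 0.1402 → 14.02%.

14.0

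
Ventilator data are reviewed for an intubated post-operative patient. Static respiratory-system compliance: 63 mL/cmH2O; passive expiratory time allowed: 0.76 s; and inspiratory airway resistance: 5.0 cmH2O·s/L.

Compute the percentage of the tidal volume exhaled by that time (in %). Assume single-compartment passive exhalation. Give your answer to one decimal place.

τ = R × C = 5.0 × 63 mL/cmH2O = 5.0 × 0.063 L/cmH2O = 0.315 s.
Passive exhalation: V(t)/V₀ = e^(−t/τ) = e^(−0.76/0.315) = 0.08957.
Fraction exhaled = 1 − 0.08957 = 0.9104 → 91.04%.

91.0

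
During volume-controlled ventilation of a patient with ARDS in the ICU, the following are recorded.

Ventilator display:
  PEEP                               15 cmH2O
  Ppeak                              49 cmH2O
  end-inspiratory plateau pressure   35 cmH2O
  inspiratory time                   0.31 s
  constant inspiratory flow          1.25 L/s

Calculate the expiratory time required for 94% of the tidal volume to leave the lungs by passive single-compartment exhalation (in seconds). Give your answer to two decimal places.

Vt = flow × Ti = 1.25 L/s × 0.31 s × 1000 mL/L = 387.5 mL.
R = (PIP − Pplat)/V̇ = (49 − 35) / 1.25 = 14.0/1.25 = 11.2 cmH2O·s/L.
C = Vt/(Pplat − PEEP) = 387.5 / (35 − 15) = 387.5/20.0 = 19.375 mL/cmH2O.
τ = R × C = 11.2 × 0.01938 L/cmH2O = 0.2171 s.
t = −τ·ln(1 − 0.94) = −0.2171·ln(0.06) = 0.6108 s.

0.61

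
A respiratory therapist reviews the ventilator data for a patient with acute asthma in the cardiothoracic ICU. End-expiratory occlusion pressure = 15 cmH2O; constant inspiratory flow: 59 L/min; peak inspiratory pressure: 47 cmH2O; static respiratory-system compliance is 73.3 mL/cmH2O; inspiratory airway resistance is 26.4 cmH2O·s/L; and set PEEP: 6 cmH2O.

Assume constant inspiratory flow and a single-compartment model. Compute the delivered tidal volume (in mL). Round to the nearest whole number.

443

Flow: 59 L/min ÷ 60 = 0.9833 L/s.
Total PEEP = 15 cmH2O (set 6 + intrinsic 9); this is the baseline alveolar pressure.
Equation of motion (constant flow): PIP = Vt/C + R·V̇ + PEEP.
Vt/C = PIP − R·V̇ − PEEP = 47 − 25.959 − 15 = 6.041 cmH2O.
Vt = C × 6.041 = 73.3 × 6.041 = 442.81 mL.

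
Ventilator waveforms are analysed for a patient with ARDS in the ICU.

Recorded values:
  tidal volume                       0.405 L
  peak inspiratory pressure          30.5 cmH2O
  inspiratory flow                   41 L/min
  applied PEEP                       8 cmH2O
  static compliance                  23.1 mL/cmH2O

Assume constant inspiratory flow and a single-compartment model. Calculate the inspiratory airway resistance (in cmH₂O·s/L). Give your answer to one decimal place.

Flow: 41 L/min ÷ 60 = 0.6833 L/s.
Equation of motion (constant flow): PIP = Vt/C + R·V̇ + PEEP.
R·V̇ = PIP − Vt/C − PEEP = 30.5 − 405/23.1 − 8 = 30.5 − 17.532 − 8 = 4.968 cmH2O.
R = 4.968 / 0.6833 = 7.271 cmH2O·s/L.

7.3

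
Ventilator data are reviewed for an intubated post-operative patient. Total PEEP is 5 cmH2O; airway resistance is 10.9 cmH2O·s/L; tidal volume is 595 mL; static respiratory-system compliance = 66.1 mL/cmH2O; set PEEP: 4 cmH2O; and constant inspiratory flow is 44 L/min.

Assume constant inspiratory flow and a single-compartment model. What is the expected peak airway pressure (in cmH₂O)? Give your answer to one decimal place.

Flow: 44 L/min ÷ 60 = 0.7333 L/s.
Total PEEP = 5 cmH2O (set 4 + intrinsic 1); this is the baseline alveolar pressure.
Equation of motion (constant flow): PIP = Vt/C + R·V̇ + PEEP.
PIP = 595/66.1 + 10.9×0.7333 + 5 = 9.002 + 7.993 + 5 = 21.995 cmH2O.

22.0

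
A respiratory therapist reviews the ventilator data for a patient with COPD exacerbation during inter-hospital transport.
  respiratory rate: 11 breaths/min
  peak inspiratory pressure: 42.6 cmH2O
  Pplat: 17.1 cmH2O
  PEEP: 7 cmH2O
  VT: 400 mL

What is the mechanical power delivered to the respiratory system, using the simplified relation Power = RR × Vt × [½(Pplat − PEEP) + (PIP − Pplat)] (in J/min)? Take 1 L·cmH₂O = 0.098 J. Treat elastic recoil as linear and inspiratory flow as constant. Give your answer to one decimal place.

13.2

Per-breath work = Vt × [½(Pplat−PEEP) + (PIP−Pplat)] = 0.400 × [0.5×10.1 + 25.5] = 0.400 × 30.55 = 12.22 L·cmH2O.
Power = 11 × 12.22 = 134.42 L·cmH2O/min.
× 0.098 J/(L·cmH2O) → 13.173 J/min.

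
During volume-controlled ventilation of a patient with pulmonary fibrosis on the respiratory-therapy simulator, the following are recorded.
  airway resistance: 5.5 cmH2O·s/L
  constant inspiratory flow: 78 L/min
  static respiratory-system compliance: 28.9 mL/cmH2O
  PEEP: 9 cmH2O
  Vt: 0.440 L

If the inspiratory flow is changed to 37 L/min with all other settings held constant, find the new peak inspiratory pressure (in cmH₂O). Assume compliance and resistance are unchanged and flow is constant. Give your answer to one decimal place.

27.6

Flow: 78 L/min ÷ 60 = 1.3 L/s.
New flow: 37 L/min ÷ 60 = 0.6167 L/s.
PIP = Vt/C + R·V̇ + PEEP (constant-flow equation of motion).
Only the resistive term changes: ΔPIP = R × ΔV̇ = 5.5 × (0.6167 − 1.3) = 5.5 × -0.6833 = -3.758 cmH2O.
Original PIP = 440/28.9 + 5.5×1.3 + 9 = 31.375 cmH2O; new PIP = 31.375 + (-3.758) = 27.617 cmH2O.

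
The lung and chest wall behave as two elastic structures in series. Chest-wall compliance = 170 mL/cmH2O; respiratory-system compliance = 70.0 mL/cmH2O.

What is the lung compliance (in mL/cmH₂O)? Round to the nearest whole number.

1/CL = 1/Crs − 1/Ccw.
1/CL = 1/70.0 − 1/170 = 0.008403.
CL = 119.01 mL/cmH2O.

119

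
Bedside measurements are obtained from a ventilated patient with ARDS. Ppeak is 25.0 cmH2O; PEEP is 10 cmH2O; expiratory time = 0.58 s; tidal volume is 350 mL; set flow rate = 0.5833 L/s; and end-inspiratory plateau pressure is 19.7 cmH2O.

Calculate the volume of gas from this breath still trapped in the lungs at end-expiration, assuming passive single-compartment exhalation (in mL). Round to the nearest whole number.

R = (PIP − Pplat)/V̇ = (25.0 − 19.7) / 0.5833 = 5.3/0.5833 = 9.086 cmH2O·s/L.
C = Vt/(Pplat − PEEP) = 350.0 / (19.7 − 10) = 350.0/9.7 = 36.082 mL/cmH2O.
τ = R × C = 9.086 × 0.03608 L/cmH2O = 0.3278 s.
Fraction remaining = e^(−Te/τ) = e^(−0.58/0.3278) = 0.1704.
Trapped volume = 350.0 × 0.1704 = 59.64 mL.

60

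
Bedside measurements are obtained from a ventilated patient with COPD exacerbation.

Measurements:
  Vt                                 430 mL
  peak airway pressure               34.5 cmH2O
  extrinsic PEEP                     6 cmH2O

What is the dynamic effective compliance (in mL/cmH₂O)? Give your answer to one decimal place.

Dynamic compliance = Vt / (PIP − PEEP) = 430 / (34.5 − 6) = 430 / 28.5 = 15.088 mL/cmH2O.

15.1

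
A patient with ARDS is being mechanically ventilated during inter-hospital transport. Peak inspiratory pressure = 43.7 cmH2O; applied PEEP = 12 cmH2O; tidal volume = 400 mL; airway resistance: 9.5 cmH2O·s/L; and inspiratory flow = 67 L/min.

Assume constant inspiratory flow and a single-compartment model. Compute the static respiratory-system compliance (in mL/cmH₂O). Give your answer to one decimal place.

19.0

Flow: 67 L/min ÷ 60 = 1.1167 L/s.
Equation of motion (constant flow): PIP = Vt/C + R·V̇ + PEEP.
Vt/C = PIP − R·V̇ − PEEP = 43.7 − 9.5×1.1167 − 12 = 43.7 − 10.609 − 12 = 21.091 cmH2O.
C = Vt / 21.091 = 400 / 21.091 = 18.965 mL/cmH2O.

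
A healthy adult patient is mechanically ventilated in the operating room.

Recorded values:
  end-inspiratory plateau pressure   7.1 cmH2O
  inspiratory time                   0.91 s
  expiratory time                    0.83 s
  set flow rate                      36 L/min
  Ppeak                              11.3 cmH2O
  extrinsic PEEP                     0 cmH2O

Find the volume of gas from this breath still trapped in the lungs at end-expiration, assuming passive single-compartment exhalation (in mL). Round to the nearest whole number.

117

Flow: 36 L/min ÷ 60 = 0.6 L/s.
Vt = flow × Ti = 0.6 L/s × 0.91 s × 1000 mL/L = 546.0 mL.
R = (PIP − Pplat)/V̇ = (11.3 − 7.1) / 0.6 = 4.2/0.6 = 7.0 cmH2O·s/L.
C = Vt/(Pplat − PEEP) = 546.0 / (7.1 − 0) = 546.0/7.1 = 76.901 mL/cmH2O.
τ = R × C = 7.0 × 0.0769 L/cmH2O = 0.5383 s.
Fraction remaining = e^(−Te/τ) = e^(−0.83/0.5383) = 0.214.
Trapped volume = 546.0 × 0.214 = 116.84 mL.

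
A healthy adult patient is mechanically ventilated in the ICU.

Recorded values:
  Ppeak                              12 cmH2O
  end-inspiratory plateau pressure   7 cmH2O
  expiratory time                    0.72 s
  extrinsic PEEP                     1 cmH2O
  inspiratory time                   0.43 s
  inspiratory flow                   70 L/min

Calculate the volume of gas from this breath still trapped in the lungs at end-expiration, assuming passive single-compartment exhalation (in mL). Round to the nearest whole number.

67

Flow: 70 L/min ÷ 60 = 1.1667 L/s.
Vt = flow × Ti = 1.1667 L/s × 0.43 s × 1000 mL/L = 501.68 mL.
R = (PIP − Pplat)/V̇ = (12 − 7) / 1.1667 = 5.0/1.1667 = 4.286 cmH2O·s/L.
C = Vt/(Pplat − PEEP) = 501.68 / (7 − 1) = 501.68/6.0 = 83.613 mL/cmH2O.
τ = R × C = 4.286 × 0.08361 L/cmH2O = 0.3584 s.
Fraction remaining = e^(−Te/τ) = e^(−0.72/0.3584) = 0.1341.
Trapped volume = 501.68 × 0.1341 = 67.275 mL.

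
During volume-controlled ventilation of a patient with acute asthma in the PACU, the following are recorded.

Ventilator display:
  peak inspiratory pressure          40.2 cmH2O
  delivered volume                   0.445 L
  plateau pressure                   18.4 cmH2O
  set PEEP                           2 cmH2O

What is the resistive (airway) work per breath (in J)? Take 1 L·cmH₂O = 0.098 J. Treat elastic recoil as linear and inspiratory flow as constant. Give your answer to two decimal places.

With constant inspiratory flow the resistive pressure is constant at PIP − Pplat = 40.2 − 18.4 = 21.8 cmH2O, so resistive work = 21.8 × 0.445 = 9.701 L·cmH2O.
× 0.098 J/(L·cmH2O) → 0.9507 J.

0.95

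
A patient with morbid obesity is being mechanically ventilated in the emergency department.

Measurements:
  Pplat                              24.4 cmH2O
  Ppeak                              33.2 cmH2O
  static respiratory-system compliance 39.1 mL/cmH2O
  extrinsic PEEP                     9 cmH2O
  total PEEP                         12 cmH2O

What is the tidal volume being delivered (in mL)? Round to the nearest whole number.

End-expiratory occlusion gives total PEEP = 12 cmH2O (intrinsic PEEP = 12 − 9 = 3). Use total PEEP for the elastic gradient.
Vt = Cstat × (Pplat − PEEPtotal) = 39.1 × (24.4 − 12) = 39.1 × 12.4 = 484.84 mL.

485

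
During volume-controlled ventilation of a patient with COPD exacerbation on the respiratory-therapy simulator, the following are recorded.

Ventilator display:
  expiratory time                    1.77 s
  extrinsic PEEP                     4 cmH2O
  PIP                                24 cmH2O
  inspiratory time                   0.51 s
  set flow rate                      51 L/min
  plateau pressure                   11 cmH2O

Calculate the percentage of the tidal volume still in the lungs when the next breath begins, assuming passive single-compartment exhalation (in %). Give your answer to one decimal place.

Flow: 51 L/min ÷ 60 = 0.85 L/s.
Vt = flow × Ti = 0.85 L/s × 0.51 s × 1000 mL/L = 433.5 mL.
R = (PIP − Pplat)/V̇ = (24 − 11) / 0.85 = 13.0/0.85 = 15.294 cmH2O·s/L.
C = Vt/(Pplat − PEEP) = 433.5 / (11 − 4) = 433.5/7.0 = 61.929 mL/cmH2O.
τ = R × C = 15.294 × 0.06193 L/cmH2O = 0.9472 s.
Fraction remaining at end-expiration = e^(−Te/τ) = e^(−1.77/0.9472) = 0.1543 → 15.43%.

15.4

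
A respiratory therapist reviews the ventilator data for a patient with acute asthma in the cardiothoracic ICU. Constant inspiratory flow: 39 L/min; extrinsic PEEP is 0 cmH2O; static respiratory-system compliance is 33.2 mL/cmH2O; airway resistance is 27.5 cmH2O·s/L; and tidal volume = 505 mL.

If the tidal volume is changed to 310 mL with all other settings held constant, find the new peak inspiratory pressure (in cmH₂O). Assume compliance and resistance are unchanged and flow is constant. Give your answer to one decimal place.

Flow: 39 L/min ÷ 60 = 0.65 L/s.
PIP = Vt/C + R·V̇ + PEEP (constant-flow equation of motion).
Only the elastic term changes: ΔPIP = ΔVt / C = (310 − 505) / 33.2 = -5.873 cmH2O.
Original PIP = 505/33.2 + 27.5×0.65 + 0 = 33.086 cmH2O; new PIP = 33.086 + (-5.873) = 27.213 cmH2O.

27.2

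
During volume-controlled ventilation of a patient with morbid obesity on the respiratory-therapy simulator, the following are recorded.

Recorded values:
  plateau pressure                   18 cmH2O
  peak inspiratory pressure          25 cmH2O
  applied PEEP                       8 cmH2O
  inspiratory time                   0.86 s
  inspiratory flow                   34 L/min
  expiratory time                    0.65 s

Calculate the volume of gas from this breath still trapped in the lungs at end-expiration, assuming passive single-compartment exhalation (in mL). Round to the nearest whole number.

166

Flow: 34 L/min ÷ 60 = 0.5667 L/s.
Vt = flow × Ti = 0.5667 L/s × 0.86 s × 1000 mL/L = 487.36 mL.
R = (PIP − Pplat)/V̇ = (25 − 18) / 0.5667 = 7.0/0.5667 = 12.352 cmH2O·s/L.
C = Vt/(Pplat − PEEP) = 487.36 / (18 − 8) = 487.36/10.0 = 48.736 mL/cmH2O.
τ = R × C = 12.352 × 0.04874 L/cmH2O = 0.602 s.
Fraction remaining = e^(−Te/τ) = e^(−0.65/0.602) = 0.3397.
Trapped volume = 487.36 × 0.3397 = 165.56 mL.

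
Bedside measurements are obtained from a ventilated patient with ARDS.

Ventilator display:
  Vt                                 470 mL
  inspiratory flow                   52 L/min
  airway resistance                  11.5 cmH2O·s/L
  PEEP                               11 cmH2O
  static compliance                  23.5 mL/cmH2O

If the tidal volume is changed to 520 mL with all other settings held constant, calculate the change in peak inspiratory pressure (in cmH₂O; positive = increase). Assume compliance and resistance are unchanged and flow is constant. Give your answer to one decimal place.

2.1

PIP = Vt/C + R·V̇ + PEEP (constant-flow equation of motion).
Only the elastic term changes: ΔPIP = ΔVt / C = (520 − 470) / 23.5 = 2.128 cmH2O.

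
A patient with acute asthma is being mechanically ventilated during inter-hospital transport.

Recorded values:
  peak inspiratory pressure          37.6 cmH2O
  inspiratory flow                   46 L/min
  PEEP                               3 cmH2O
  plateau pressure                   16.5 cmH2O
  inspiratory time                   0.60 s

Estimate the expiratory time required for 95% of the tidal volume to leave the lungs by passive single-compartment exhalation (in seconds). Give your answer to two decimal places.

Flow: 46 L/min ÷ 60 = 0.7667 L/s.
Vt = flow × Ti = 0.7667 L/s × 0.60 s × 1000 mL/L = 460.02 mL.
R = (PIP − Pplat)/V̇ = (37.6 − 16.5) / 0.7667 = 21.1/0.7667 = 27.521 cmH2O·s/L.
C = Vt/(Pplat − PEEP) = 460.02 / (16.5 − 3) = 460.02/13.5 = 34.076 mL/cmH2O.
τ = R × C = 27.521 × 0.03408 L/cmH2O = 0.9379 s.
t = −τ·ln(1 − 0.95) = −0.9379·ln(0.05) = 2.81 s.

2.81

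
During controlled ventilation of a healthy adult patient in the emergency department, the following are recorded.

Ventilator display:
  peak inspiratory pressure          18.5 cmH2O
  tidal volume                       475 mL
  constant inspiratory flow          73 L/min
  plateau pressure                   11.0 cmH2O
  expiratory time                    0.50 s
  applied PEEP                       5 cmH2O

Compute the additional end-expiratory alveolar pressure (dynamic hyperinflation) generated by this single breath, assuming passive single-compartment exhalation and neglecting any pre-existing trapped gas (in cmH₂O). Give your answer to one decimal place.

Flow: 73 L/min ÷ 60 = 1.2167 L/s.
R = (PIP − Pplat)/V̇ = (18.5 − 11.0) / 1.2167 = 7.5/1.2167 = 6.164 cmH2O·s/L.
C = Vt/(Pplat − PEEP) = 475.0 / (11.0 − 5) = 475.0/6.0 = 79.167 mL/cmH2O.
τ = R × C = 6.164 × 0.07917 L/cmH2O = 0.488 s.
Fraction remaining = e^(−Te/τ) = e^(−0.50/0.488) = 0.3589; trapped volume = 475.0 × 0.3589 = 170.48 mL.
Additional alveolar pressure from trapping ≈ V_trapped / C = 170.48 / 79.167 = 2.153 cmH2O.

2.2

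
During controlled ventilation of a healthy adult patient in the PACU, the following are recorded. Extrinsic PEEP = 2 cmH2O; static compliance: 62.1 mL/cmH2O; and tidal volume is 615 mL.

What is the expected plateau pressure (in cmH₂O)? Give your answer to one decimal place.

11.9

Pplat = PEEP + Vt / Cstat = 2 + 615 / 62.1 = 2 + 9.903 = 11.903 cmH2O.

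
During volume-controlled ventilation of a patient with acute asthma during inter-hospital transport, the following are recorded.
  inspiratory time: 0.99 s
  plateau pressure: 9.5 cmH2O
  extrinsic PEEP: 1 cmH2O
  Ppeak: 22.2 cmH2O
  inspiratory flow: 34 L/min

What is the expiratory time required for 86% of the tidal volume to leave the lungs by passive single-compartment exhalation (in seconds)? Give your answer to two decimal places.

2.91

Flow: 34 L/min ÷ 60 = 0.5667 L/s.
Vt = flow × Ti = 0.5667 L/s × 0.99 s × 1000 mL/L = 561.03 mL.
R = (PIP − Pplat)/V̇ = (22.2 − 9.5) / 0.5667 = 12.7/0.5667 = 22.41 cmH2O·s/L.
C = Vt/(Pplat − PEEP) = 561.03 / (9.5 − 1) = 561.03/8.5 = 66.004 mL/cmH2O.
τ = R × C = 22.41 × 0.066 L/cmH2O = 1.479 s.
t = −τ·ln(1 − 0.86) = −1.479·ln(0.14) = 2.908 s.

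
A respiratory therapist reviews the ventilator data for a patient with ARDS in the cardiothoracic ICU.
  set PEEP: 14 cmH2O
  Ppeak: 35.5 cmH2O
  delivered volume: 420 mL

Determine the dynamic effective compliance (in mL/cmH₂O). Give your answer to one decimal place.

Dynamic compliance = Vt / (PIP − PEEP) = 420 / (35.5 − 14) = 420 / 21.5 = 19.535 mL/cmH2O.

19.5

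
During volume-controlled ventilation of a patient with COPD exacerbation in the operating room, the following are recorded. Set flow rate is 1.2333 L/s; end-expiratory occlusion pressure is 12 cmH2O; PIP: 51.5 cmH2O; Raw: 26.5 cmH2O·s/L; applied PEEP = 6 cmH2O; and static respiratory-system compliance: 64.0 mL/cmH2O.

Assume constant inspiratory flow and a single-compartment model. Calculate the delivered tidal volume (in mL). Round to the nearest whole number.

Total PEEP = 12 cmH2O (set 6 + intrinsic 6); this is the baseline alveolar pressure.
Equation of motion (constant flow): PIP = Vt/C + R·V̇ + PEEP.
Vt/C = PIP − R·V̇ − PEEP = 51.5 − 32.682 − 12 = 6.818 cmH2O.
Vt = C × 6.818 = 64.0 × 6.818 = 436.35 mL.

436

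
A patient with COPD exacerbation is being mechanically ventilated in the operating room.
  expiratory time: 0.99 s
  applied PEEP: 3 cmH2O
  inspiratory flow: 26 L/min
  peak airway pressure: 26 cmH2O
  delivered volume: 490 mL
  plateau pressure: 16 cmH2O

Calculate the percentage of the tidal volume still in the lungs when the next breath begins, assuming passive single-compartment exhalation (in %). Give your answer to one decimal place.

32.0

Flow: 26 L/min ÷ 60 = 0.4333 L/s.
R = (PIP − Pplat)/V̇ = (26 − 16) / 0.4333 = 10.0/0.4333 = 23.079 cmH2O·s/L.
C = Vt/(Pplat − PEEP) = 490.0 / (16 − 3) = 490.0/13.0 = 37.692 mL/cmH2O.
τ = R × C = 23.079 × 0.03769 L/cmH2O = 0.8698 s.
Fraction remaining at end-expiration = e^(−Te/τ) = e^(−0.99/0.8698) = 0.3204 → 32.04%.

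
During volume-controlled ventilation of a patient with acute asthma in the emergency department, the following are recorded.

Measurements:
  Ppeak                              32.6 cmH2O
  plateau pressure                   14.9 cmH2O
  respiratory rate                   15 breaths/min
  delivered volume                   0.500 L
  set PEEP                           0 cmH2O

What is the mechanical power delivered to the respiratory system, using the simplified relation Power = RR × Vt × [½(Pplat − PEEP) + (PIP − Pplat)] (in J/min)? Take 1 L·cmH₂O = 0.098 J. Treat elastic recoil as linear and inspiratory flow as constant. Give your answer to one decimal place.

18.5

Per-breath work = Vt × [½(Pplat−PEEP) + (PIP−Pplat)] = 0.500 × [0.5×14.9 + 17.7] = 0.500 × 25.15 = 12.575 L·cmH2O.
Power = 15 × 12.575 = 188.63 L·cmH2O/min.
× 0.098 J/(L·cmH2O) → 18.486 J/min.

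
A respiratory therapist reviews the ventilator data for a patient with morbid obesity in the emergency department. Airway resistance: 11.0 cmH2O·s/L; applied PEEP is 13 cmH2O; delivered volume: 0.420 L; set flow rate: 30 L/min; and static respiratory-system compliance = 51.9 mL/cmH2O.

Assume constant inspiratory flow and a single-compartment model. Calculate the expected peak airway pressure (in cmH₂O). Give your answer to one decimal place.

Flow: 30 L/min ÷ 60 = 0.5 L/s.
Equation of motion (constant flow): PIP = Vt/C + R·V̇ + PEEP.
PIP = 420/51.9 + 11.0×0.5 + 13 = 8.092 + 5.5 + 13 = 26.592 cmH2O.

26.6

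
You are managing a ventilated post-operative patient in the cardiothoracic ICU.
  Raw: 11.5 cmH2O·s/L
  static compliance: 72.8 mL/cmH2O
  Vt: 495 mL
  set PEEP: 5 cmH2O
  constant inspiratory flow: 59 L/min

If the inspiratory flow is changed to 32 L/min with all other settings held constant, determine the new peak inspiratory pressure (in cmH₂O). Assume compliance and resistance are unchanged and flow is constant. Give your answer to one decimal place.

17.9

Flow: 59 L/min ÷ 60 = 0.9833 L/s.
New flow: 32 L/min ÷ 60 = 0.5333 L/s.
PIP = Vt/C + R·V̇ + PEEP (constant-flow equation of motion).
Only the resistive term changes: ΔPIP = R × ΔV̇ = 11.5 × (0.5333 − 0.9833) = 11.5 × -0.45 = -5.175 cmH2O.
Original PIP = 495/72.8 + 11.5×0.9833 + 5 = 23.107 cmH2O; new PIP = 23.107 + (-5.175) = 17.932 cmH2O.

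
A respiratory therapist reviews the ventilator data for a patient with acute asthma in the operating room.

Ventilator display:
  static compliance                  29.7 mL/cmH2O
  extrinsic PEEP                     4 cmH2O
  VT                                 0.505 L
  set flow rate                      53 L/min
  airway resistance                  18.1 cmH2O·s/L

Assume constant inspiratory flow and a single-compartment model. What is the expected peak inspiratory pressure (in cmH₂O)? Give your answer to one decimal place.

Flow: 53 L/min ÷ 60 = 0.8833 L/s.
Equation of motion (constant flow): PIP = Vt/C + R·V̇ + PEEP.
PIP = 505/29.7 + 18.1×0.8833 + 4 = 17.003 + 15.988 + 4 = 36.991 cmH2O.

37.0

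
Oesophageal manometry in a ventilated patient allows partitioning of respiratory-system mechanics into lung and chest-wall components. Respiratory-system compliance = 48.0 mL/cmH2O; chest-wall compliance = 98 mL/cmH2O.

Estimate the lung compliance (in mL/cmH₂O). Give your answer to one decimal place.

1/CL = 1/Crs − 1/Ccw.
1/CL = 1/48.0 − 1/98 = 0.01063.
CL = 94.073 mL/cmH2O.

94.1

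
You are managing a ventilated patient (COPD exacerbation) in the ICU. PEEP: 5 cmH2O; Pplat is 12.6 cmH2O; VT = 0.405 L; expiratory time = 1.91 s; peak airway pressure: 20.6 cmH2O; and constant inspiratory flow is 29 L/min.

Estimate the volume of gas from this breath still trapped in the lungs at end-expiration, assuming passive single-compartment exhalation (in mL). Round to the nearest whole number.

Flow: 29 L/min ÷ 60 = 0.4833 L/s.
R = (PIP − Pplat)/V̇ = (20.6 − 12.6) / 0.4833 = 8.0/0.4833 = 16.553 cmH2O·s/L.
C = Vt/(Pplat − PEEP) = 405.0 / (12.6 − 5) = 405.0/7.6 = 53.289 mL/cmH2O.
τ = R × C = 16.553 × 0.05329 L/cmH2O = 0.8821 s.
Fraction remaining = e^(−Te/τ) = e^(−1.91/0.8821) = 0.1147.
Trapped volume = 405.0 × 0.1147 = 46.454 mL.

46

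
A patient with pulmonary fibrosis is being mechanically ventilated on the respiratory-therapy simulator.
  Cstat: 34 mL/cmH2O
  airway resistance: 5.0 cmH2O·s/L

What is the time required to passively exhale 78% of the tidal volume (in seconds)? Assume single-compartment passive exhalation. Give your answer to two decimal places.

τ = R × C = 5.0 × 34 mL/cmH2O = 5.0 × 0.034 L/cmH2O = 0.17 s.
Exhaled fraction f = 1 − e^(−t/τ) → t = −τ·ln(1 − f) = −0.17·ln(0.22) = 0.2574 s.

0.26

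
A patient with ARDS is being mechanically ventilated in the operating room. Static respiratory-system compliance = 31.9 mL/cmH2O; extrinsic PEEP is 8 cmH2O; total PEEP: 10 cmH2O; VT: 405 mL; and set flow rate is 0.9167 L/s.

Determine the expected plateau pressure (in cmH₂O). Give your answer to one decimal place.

22.7

End-expiratory occlusion gives total PEEP = 10 cmH2O (intrinsic PEEP = 10 − 8 = 2). Use total PEEP for the elastic gradient.
Pplat = PEEPtotal + Vt / Cstat = 10 + 405 / 31.9 = 10 + 12.696 = 22.696 cmH2O.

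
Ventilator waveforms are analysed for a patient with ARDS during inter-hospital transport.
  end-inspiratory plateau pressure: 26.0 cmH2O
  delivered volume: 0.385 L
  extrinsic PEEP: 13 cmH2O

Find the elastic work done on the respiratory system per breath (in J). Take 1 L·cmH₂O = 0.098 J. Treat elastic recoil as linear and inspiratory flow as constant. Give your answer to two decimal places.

0.25

Elastic work ≈ ½ × (Pplat − PEEP) × Vt = 0.5 × (26.0 − 13) × 0.385 L = 0.5 × 13.0 × 0.385 = 2.503 L·cmH2O.
× 0.098 J/(L·cmH2O) → 0.2453 J.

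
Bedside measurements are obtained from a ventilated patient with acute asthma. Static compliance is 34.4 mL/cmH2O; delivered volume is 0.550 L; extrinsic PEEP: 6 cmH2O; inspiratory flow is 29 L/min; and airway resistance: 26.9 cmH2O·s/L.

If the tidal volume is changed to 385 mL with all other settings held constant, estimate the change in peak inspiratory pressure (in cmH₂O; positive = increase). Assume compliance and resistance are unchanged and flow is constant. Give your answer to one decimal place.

-4.8

PIP = Vt/C + R·V̇ + PEEP (constant-flow equation of motion).
Only the elastic term changes: ΔPIP = ΔVt / C = (385 − 550) / 34.4 = -4.797 cmH2O.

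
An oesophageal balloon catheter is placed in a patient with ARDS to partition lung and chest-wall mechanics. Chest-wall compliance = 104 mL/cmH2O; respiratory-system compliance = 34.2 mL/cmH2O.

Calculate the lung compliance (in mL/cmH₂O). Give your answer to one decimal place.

51.0

1/CL = 1/Crs − 1/Ccw.
1/CL = 1/34.2 − 1/104 = 0.01962.
CL = 50.968 mL/cmH2O.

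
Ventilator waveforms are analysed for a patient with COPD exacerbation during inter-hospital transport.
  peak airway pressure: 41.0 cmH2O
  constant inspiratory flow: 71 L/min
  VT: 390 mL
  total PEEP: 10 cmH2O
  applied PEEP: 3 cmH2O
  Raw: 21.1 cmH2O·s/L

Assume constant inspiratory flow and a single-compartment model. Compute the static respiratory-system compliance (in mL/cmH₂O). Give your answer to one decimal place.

Flow: 71 L/min ÷ 60 = 1.1833 L/s.
Total PEEP = 10 cmH2O (set 3 + intrinsic 7); this is the baseline alveolar pressure.
Equation of motion (constant flow): PIP = Vt/C + R·V̇ + PEEP.
Vt/C = PIP − R·V̇ − PEEP = 41.0 − 21.1×1.1833 − 10 = 41.0 − 24.968 − 10 = 6.032 cmH2O.
C = Vt / 6.032 = 390 / 6.032 = 64.655 mL/cmH2O.

64.7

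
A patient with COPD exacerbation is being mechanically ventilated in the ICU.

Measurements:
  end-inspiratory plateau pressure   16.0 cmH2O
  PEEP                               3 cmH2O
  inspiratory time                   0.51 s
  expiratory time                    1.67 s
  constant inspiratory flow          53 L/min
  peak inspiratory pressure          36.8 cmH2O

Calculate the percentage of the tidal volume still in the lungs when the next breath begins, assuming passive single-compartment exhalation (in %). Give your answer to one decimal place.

Flow: 53 L/min ÷ 60 = 0.8833 L/s.
Vt = flow × Ti = 0.8833 L/s × 0.51 s × 1000 mL/L = 450.48 mL.
R = (PIP − Pplat)/V̇ = (36.8 − 16.0) / 0.8833 = 20.8/0.8833 = 23.548 cmH2O·s/L.
C = Vt/(Pplat − PEEP) = 450.48 / (16.0 − 3) = 450.48/13.0 = 34.652 mL/cmH2O.
τ = R × C = 23.548 × 0.03465 L/cmH2O = 0.8159 s.
Fraction remaining at end-expiration = e^(−Te/τ) = e^(−1.67/0.8159) = 0.1291 → 12.91%.

12.9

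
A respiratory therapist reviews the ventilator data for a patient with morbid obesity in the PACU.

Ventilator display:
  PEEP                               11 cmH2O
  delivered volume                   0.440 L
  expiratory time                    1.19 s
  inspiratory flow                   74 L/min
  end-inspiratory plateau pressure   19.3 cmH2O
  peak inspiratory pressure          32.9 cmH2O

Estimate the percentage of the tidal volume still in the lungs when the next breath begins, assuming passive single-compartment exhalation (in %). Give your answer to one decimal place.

13.1

Flow: 74 L/min ÷ 60 = 1.2333 L/s.
R = (PIP − Pplat)/V̇ = (32.9 − 19.3) / 1.2333 = 13.6/1.2333 = 11.027 cmH2O·s/L.
C = Vt/(Pplat − PEEP) = 440.0 / (19.3 − 11) = 440.0/8.3 = 53.012 mL/cmH2O.
τ = R × C = 11.027 × 0.05301 L/cmH2O = 0.5845 s.
Fraction remaining at end-expiration = e^(−Te/τ) = e^(−1.19/0.5845) = 0.1306 → 13.06%.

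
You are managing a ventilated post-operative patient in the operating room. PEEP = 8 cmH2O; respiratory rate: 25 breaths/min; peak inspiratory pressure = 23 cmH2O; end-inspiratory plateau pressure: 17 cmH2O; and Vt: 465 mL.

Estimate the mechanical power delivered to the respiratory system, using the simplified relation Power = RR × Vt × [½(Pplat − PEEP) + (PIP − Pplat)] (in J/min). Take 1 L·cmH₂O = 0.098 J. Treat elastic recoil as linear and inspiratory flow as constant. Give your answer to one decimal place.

12.0

Per-breath work = Vt × [½(Pplat−PEEP) + (PIP−Pplat)] = 0.465 × [0.5×9.0 + 6.0] = 0.465 × 10.5 = 4.883 L·cmH2O.
Power = 25 × 4.883 = 122.08 L·cmH2O/min.
× 0.098 J/(L·cmH2O) → 11.964 J/min.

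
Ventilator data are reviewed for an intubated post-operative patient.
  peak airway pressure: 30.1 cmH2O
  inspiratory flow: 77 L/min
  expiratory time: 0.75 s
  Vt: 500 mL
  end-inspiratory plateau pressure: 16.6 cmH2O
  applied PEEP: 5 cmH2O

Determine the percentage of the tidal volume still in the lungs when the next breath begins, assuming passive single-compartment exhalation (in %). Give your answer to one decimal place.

Flow: 77 L/min ÷ 60 = 1.2833 L/s.
R = (PIP − Pplat)/V̇ = (30.1 − 16.6) / 1.2833 = 13.5/1.2833 = 10.52 cmH2O·s/L.
C = Vt/(Pplat − PEEP) = 500.0 / (16.6 − 5) = 500.0/11.6 = 43.103 mL/cmH2O.
τ = R × C = 10.52 × 0.0431 L/cmH2O = 0.4534 s.
Fraction remaining at end-expiration = e^(−Te/τ) = e^(−0.75/0.4534) = 0.1913 → 19.13%.

19.1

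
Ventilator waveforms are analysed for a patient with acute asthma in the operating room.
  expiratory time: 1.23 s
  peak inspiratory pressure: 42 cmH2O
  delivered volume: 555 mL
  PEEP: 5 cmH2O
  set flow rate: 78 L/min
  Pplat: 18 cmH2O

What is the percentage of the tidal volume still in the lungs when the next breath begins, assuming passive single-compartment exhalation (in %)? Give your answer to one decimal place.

Flow: 78 L/min ÷ 60 = 1.3 L/s.
R = (PIP − Pplat)/V̇ = (42 − 18) / 1.3 = 24.0/1.3 = 18.462 cmH2O·s/L.
C = Vt/(Pplat − PEEP) = 555.0 / (18 − 5) = 555.0/13.0 = 42.692 mL/cmH2O.
τ = R × C = 18.462 × 0.04269 L/cmH2O = 0.7881 s.
Fraction remaining at end-expiration = e^(−Te/τ) = e^(−1.23/0.7881) = 0.21 → 21.0%.

21.0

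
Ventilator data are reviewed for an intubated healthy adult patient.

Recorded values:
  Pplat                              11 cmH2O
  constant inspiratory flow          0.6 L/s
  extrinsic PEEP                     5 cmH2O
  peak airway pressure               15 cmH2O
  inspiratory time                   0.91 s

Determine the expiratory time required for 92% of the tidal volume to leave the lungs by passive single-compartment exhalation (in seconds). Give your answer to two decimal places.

1.53

Vt = flow × Ti = 0.6 L/s × 0.91 s × 1000 mL/L = 546.0 mL.
R = (PIP − Pplat)/V̇ = (15 − 11) / 0.6 = 4.0/0.6 = 6.667 cmH2O·s/L.
C = Vt/(Pplat − PEEP) = 546.0 / (11 − 5) = 546.0/6.0 = 91.0 mL/cmH2O.
τ = R × C = 6.667 × 0.091 L/cmH2O = 0.6067 s.
t = −τ·ln(1 − 0.92) = −0.6067·ln(0.08) = 1.532 s.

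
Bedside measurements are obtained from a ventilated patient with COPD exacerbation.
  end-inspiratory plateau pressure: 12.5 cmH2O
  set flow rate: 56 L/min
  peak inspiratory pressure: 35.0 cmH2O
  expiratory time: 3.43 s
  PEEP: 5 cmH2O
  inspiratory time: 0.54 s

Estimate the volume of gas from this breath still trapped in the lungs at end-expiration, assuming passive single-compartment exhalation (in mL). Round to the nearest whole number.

61

Flow: 56 L/min ÷ 60 = 0.9333 L/s.
Vt = flow × Ti = 0.9333 L/s × 0.54 s × 1000 mL/L = 503.98 mL.
R = (PIP − Pplat)/V̇ = (35.0 − 12.5) / 0.9333 = 22.5/0.9333 = 24.108 cmH2O·s/L.
C = Vt/(Pplat − PEEP) = 503.98 / (12.5 − 5) = 503.98/7.5 = 67.197 mL/cmH2O.
τ = R × C = 24.108 × 0.0672 L/cmH2O = 1.62 s.
Fraction remaining = e^(−Te/τ) = e^(−3.43/1.62) = 0.1204.
Trapped volume = 503.98 × 0.1204 = 60.679 mL.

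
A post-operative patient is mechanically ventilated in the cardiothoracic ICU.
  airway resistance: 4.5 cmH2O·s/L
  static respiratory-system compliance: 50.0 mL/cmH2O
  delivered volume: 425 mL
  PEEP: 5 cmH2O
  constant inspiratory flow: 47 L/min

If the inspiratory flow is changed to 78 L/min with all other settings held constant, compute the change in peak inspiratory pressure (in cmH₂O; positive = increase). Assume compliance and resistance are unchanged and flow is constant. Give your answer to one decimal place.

2.3

Flow: 47 L/min ÷ 60 = 0.7833 L/s.
New flow: 78 L/min ÷ 60 = 1.3 L/s.
PIP = Vt/C + R·V̇ + PEEP (constant-flow equation of motion).
Only the resistive term changes: ΔPIP = R × ΔV̇ = 4.5 × (1.3 − 0.7833) = 4.5 × 0.5167 = 2.325 cmH2O.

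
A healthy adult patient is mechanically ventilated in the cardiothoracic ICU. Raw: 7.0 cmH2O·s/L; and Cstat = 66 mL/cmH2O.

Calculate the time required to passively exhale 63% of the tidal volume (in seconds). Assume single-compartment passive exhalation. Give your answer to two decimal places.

τ = R × C = 7.0 × 66 mL/cmH2O = 7.0 × 0.066 L/cmH2O = 0.462 s.
Exhaled fraction f = 1 − e^(−t/τ) → t = −τ·ln(1 − f) = −0.462·ln(0.37) = 0.4593 s.

0.46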